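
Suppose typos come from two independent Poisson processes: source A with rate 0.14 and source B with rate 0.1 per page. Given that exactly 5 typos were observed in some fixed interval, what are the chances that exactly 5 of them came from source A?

0.0675

Given the total, each event is independently from source A with probability p = λ_A/(λ_A+λ_B) = 0.14/0.24 ≈ 0.5833.
So K ~ Binomial(5, 0.14/0.24): P(K = 5) = C(5,5) · (0.14/0.24)^5 · (0.1/0.24)^0 ≈ 0.0675.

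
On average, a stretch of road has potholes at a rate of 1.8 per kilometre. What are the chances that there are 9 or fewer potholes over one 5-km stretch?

0.5874

Over the interval, μ = 1.8 × 5 = 9 (a 5-km stretch = 5 kilometres).
P(N ≤ 9) = Σ_{j=0}^{9} e^(−μ) μ^j/j! ≈ 0.5874.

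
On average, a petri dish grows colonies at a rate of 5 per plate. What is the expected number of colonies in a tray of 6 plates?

E[N] = λt = 5 × 6 = 30 (a tray of 6 plates = 6 plates).

30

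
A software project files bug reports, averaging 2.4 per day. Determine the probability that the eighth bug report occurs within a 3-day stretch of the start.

0.4311

Over the interval, μ = 2.4 × 3 = 7.2 (a 3-day stretch = 3 days).
The eighth arrival falls in the interval iff at least 8 events occur there: P(S_8 ≤ t) = P(N ≥ 8) = 1 − P(N ≤ 7) ≈ 0.4311.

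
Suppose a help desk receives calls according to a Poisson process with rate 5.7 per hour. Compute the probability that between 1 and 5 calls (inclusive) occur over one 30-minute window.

0.8726

Over the interval, μ = 5.7 × 0.5 = 2.85 (a 30-minute window = 0.5 hours).
P(1 ≤ N ≤ 5) = Σ_{j=1}^{5} e^(−2.85) · 2.85^j/j! ≈ 0.8726.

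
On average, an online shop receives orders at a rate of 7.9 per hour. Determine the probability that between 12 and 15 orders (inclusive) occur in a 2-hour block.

0.3495

Over the interval, μ = 7.9 × 2 = 15.8 (a 2-hour block = 2 hours).
P(12 ≤ N ≤ 15) = Σ_{j=12}^{15} e^(−15.8) · 15.8^j/j! ≈ 0.3495.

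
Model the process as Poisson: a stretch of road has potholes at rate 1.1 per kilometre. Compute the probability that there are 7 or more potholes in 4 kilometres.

Over the interval, μ = 1.1 × 4 = 4.4 (4 kilometres).
P(N ≥ 7) = 1 − P(N ≤ 6) = 1 − Σ_{j=0}^{6} e^(−μ) μ^j/j! ≈ 0.1564.

0.1564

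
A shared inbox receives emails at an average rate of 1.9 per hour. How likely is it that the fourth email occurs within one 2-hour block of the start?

Over the interval, μ = 1.9 × 2 = 3.8 (a 2-hour block = 2 hours).
The fourth arrival falls in the interval iff at least 4 events occur there: P(S_4 ≤ t) = P(N ≥ 4) = 1 − P(N ≤ 3) ≈ 0.5265.

0.5265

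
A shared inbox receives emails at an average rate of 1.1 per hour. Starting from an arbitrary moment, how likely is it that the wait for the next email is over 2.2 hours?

The wait for the next event is exponential with rate λ = 1.1 per hour.
P(T > 2.2) = e^(−λt) = e^(−1.1 × 2.2) = e^(−2.42) ≈ 0.0889.

0.0889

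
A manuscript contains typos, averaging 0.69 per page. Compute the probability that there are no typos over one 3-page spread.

Over the interval, μ = 0.69 × 3 = 2.07 (a 3-page spread = 3 pages).
P(N = 0) = e^(−μ) μ^0/0! = e^(−2.07) · 2.07^0/1 ≈ 0.1262.

0.1262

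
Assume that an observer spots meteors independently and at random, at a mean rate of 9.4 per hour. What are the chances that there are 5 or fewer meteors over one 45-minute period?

0.2944

Over the interval, μ = 9.4 × 0.75 = 7.05 (a 45-minute period = 0.75 hours).
P(N ≤ 5) = Σ_{j=0}^{5} e^(−μ) μ^j/j! ≈ 0.2944.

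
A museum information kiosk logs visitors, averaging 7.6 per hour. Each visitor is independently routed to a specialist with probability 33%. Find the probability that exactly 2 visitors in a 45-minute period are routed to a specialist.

Thinning: the visitors that are routed to a specialist themselves form a Poisson process with rate 0.33 × 7.6 = 2.508 per hour.
Over the interval, μ = 2.508 × 0.75 = 1.881 (a 45-minute period = 0.75 hours).
P(N = 2) = e^(−1.881) · 1.881^2/2! ≈ 0.2697.

0.2697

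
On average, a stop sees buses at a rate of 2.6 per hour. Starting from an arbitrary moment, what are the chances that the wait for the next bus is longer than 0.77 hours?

0.1351

The wait for the next event is exponential with rate λ = 2.6 per hour.
P(T > 0.77) = e^(−λt) = e^(−2.6 × 0.77) = e^(−2.002) ≈ 0.1351.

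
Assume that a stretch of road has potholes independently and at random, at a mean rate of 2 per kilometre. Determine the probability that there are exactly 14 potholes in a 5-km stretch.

0.0521

Over the interval, μ = 2 × 5 = 10 (a 5-km stretch = 5 kilometres).
P(N = 14) = e^(−μ) μ^14/14! = e^(−10) · 10^14/87178291200 ≈ 0.0521.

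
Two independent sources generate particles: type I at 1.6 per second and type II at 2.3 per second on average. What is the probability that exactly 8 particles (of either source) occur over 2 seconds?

Independent Poisson processes superpose: combined rate λ = 1.6 + 2.3 = 3.9 per second.
Over the interval, μ = 3.9 × 2 = 7.8 (2 seconds).
P(N = 8) = e^(−7.8) · 7.8^8/8! ≈ 0.1392.

0.1392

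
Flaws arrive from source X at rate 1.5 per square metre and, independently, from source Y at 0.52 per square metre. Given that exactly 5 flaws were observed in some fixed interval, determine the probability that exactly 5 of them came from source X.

0.2258

Given the total, each event is independently from source X with probability p = λ_X/(λ_X+λ_Y) = 1.5/2.02 ≈ 0.7426.
So K ~ Binomial(5, 1.5/2.02): P(K = 5) = C(5,5) · (1.5/2.02)^5 · (0.52/2.02)^0 ≈ 0.2258.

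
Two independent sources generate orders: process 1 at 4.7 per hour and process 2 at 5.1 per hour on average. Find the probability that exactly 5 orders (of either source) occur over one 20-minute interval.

Independent Poisson processes superpose: combined rate λ = 4.7 + 5.1 = 9.8 per hour.
Over the interval, μ = 9.8 × 1/3 ≈ 3.26667 (a 20-minute interval = 1/3 hours).
P(N = 5) = e^(−3.26667) · 3.26667^5/5! ≈ 0.1182.

0.1182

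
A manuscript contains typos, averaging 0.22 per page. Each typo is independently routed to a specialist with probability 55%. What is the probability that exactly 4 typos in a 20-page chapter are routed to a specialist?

Thinning: the typos that are routed to a specialist themselves form a Poisson process with rate 0.55 × 0.22 = 0.121 per page.
Over the interval, μ = 0.121 × 20 = 2.42 (a 20-page chapter = 20 pages).
P(N = 4) = e^(−2.42) · 2.42^4/4! ≈ 0.1271.

0.1271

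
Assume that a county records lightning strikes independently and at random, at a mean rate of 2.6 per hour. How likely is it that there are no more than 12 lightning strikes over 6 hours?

0.2209

Over the interval, μ = 2.6 × 6 = 15.6 (6 hours).
P(N ≤ 12) = Σ_{j=0}^{12} e^(−μ) μ^j/j! ≈ 0.2209.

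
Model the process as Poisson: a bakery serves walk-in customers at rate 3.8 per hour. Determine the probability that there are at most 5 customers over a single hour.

0.8156

With mean μ = 3.8 per hour,
P(N ≤ 5) = Σ_{j=0}^{5} e^(−μ) μ^j/j! ≈ 0.8156.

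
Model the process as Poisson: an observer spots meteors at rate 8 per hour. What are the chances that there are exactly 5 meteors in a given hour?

0.0916

With mean μ = 8 per hour,
P(N = 5) = e^(−μ) μ^5/5! = e^(−8) · 8^5/120 ≈ 0.0916.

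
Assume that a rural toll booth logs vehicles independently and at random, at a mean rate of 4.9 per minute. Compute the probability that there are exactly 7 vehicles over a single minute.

0.1002

With mean μ = 4.9 per minute,
P(N = 7) = e^(−μ) μ^7/7! = e^(−4.9) · 4.9^7/5040 ≈ 0.1002.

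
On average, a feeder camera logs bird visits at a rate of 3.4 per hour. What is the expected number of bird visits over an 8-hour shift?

27.2

E[N] = λt = 3.4 × 8 = 27.2 (an 8-hour shift = 8 hours).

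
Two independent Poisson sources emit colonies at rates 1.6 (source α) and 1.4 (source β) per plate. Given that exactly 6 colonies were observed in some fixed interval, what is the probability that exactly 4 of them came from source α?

0.2643

Given the total, each event is independently from source α with probability p = λ_α/(λ_α+λ_β) = 1.6/3 ≈ 0.5333.
So K ~ Binomial(6, 1.6/3): P(K = 4) = C(6,4) · (1.6/3)^4 · (1.4/3)^2 ≈ 0.2643.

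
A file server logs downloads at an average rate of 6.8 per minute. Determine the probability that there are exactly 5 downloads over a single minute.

0.1349

With mean μ = 6.8 per minute,
P(N = 5) = e^(−μ) μ^5/5! = e^(−6.8) · 6.8^5/120 ≈ 0.1349.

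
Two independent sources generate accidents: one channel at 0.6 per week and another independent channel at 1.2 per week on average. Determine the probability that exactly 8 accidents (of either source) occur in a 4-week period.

Independent Poisson processes superpose: combined rate λ = 0.6 + 1.2 = 1.8 per week.
Over the interval, μ = 1.8 × 4 = 7.2 (a 4-week period = 4 weeks).
P(N = 8) = e^(−7.2) · 7.2^8/8! ≈ 0.1337.

0.1337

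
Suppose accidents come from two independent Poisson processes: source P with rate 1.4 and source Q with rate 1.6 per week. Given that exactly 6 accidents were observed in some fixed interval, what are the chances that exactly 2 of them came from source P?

0.2643

Given the total, each event is independently from source P with probability p = λ_P/(λ_P+λ_Q) = 1.4/3 ≈ 0.4667.
So K ~ Binomial(6, 1.4/3): P(K = 2) = C(6,2) · (1.4/3)^2 · (1.6/3)^4 ≈ 0.2643.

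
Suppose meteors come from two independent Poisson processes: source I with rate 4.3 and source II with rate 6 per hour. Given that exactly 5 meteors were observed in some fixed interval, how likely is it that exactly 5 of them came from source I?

Given the total, each event is independently from source I with probability p = λ_I/(λ_I+λ_II) = 4.3/10.3 ≈ 0.4175.
So K ~ Binomial(5, 4.3/10.3): P(K = 5) = C(5,5) · (4.3/10.3)^5 · (6/10.3)^0 ≈ 0.0127.

0.0127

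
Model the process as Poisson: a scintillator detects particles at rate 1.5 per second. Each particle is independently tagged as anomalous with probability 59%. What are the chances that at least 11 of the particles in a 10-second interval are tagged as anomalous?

Thinning: the particles that are tagged as anomalous themselves form a Poisson process with rate 0.59 × 1.5 = 0.885 per second.
Over the interval, μ = 0.885 × 10 = 8.85 (a 10-second interval = 10 seconds).
P(N ≥ 11) = 1 − P(N ≤ 10) ≈ 0.2764.

0.2764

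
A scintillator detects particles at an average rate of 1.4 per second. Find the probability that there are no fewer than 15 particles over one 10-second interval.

Over the interval, μ = 1.4 × 10 = 14 (a 10-second interval = 10 seconds).
P(N ≥ 15) = 1 − P(N ≤ 14) = 1 − Σ_{j=0}^{14} e^(−μ) μ^j/j! ≈ 0.4296.

0.4296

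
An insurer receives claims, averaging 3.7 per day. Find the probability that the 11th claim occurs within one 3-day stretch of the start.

0.5520

Over the interval, μ = 3.7 × 3 = 11.1 (a 3-day stretch = 3 days).
The 11th arrival falls in the interval iff at least 11 events occur there: P(S_11 ≤ t) = P(N ≥ 11) = 1 − P(N ≤ 10) ≈ 0.5520.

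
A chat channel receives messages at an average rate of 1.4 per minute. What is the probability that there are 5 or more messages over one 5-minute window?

0.8270

Over the interval, μ = 1.4 × 5 = 7 (a 5-minute window = 5 minutes).
P(N ≥ 5) = 1 − P(N ≤ 4) = 1 − Σ_{j=0}^{4} e^(−μ) μ^j/j! ≈ 0.8270.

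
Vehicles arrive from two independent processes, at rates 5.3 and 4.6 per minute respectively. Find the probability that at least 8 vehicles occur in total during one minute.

0.7706

Independent Poisson processes superpose: combined rate λ = 5.3 + 4.6 = 9.9 per minute.
So μ = 9.9.
P(N ≥ 8) = 1 − P(N ≤ 7) ≈ 0.7706.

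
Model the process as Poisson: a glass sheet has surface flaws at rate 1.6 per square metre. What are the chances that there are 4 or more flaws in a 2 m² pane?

Over the interval, μ = 1.6 × 2 = 3.2 (a 2 m² pane = 2 square metres).
P(N ≥ 4) = 1 − P(N ≤ 3) = 1 − Σ_{j=0}^{3} e^(−μ) μ^j/j! ≈ 0.3975.

0.3975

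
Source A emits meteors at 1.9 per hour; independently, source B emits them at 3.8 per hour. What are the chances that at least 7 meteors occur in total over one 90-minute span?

Independent Poisson processes superpose: combined rate λ = 1.9 + 3.8 = 5.7 per hour.
Over the interval, μ = 5.7 × 1.5 = 8.55 (a 90-minute span = 1.5 hours).
P(N ≥ 7) = 1 − P(N ≤ 6) ≈ 0.7491.

0.7491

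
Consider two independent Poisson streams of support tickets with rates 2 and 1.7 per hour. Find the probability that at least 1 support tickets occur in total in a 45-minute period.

Independent Poisson processes superpose: combined rate λ = 2 + 1.7 = 3.7 per hour.
Over the interval, μ = 3.7 × 0.75 = 2.775 (a 45-minute period = 0.75 hours).
P(N ≥ 1) = 1 − P(N ≤ 0) ≈ 0.9377.

0.9377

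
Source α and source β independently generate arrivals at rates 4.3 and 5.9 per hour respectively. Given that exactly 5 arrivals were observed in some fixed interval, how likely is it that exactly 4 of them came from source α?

Given the total, each event is independently from source α with probability p = λ_α/(λ_α+λ_β) = 4.3/10.2 ≈ 0.4216.
So K ~ Binomial(5, 4.3/10.2): P(K = 4) = C(5,4) · (4.3/10.2)^4 · (5.9/10.2)^1 ≈ 0.0913.

0.0913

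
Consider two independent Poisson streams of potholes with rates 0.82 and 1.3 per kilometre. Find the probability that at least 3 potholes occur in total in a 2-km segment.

0.7950

Independent Poisson processes superpose: combined rate λ = 0.82 + 1.3 = 2.12 per kilometre.
Over the interval, μ = 2.12 × 2 = 4.24 (a 2-km segment = 2 kilometres).
P(N ≥ 3) = 1 − P(N ≤ 2) ≈ 0.7950.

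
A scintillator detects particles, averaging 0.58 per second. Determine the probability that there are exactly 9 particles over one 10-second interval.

Over the interval, μ = 0.58 × 10 = 5.8 (a 10-second interval = 10 seconds).
P(N = 9) = e^(−μ) μ^9/9! = e^(−5.8) · 5.8^9/362880 ≈ 0.0620.

0.0620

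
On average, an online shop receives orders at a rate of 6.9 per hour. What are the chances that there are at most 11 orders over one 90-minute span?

Over the interval, μ = 6.9 × 1.5 = 10.35 (a 90-minute span = 1.5 hours).
P(N ≤ 11) = Σ_{j=0}^{11} e^(−μ) μ^j/j! ≈ 0.6564.

0.6564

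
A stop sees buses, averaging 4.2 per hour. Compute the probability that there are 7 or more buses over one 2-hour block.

Over the interval, μ = 4.2 × 2 = 8.4 (a 2-hour block = 2 hours).
P(N ≥ 7) = 1 − P(N ≤ 6) = 1 − Σ_{j=0}^{6} e^(−μ) μ^j/j! ≈ 0.7330.

0.7330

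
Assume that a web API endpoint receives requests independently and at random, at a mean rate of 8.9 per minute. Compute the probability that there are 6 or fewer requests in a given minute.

0.2160

With mean μ = 8.9 per minute,
P(N ≤ 6) = Σ_{j=0}^{6} e^(−μ) μ^j/j! ≈ 0.2160.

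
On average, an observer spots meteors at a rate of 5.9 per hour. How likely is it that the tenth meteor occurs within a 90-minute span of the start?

0.3928

Over the interval, μ = 5.9 × 1.5 = 8.85 (a 90-minute span = 1.5 hours).
The tenth arrival falls in the interval iff at least 10 events occur there: P(S_10 ≤ t) = P(N ≥ 10) = 1 − P(N ≤ 9) ≈ 0.3928.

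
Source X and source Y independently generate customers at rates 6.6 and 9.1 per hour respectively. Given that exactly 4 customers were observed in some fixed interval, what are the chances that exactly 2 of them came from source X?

0.3562

Given the total, each event is independently from source X with probability p = λ_X/(λ_X+λ_Y) = 6.6/15.7 ≈ 0.4204.
So K ~ Binomial(4, 6.6/15.7): P(K = 2) = C(4,2) · (6.6/15.7)^2 · (9.1/15.7)^2 ≈ 0.3562.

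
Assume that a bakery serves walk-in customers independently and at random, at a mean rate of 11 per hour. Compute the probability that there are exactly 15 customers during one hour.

With mean μ = 11 per hour,
P(N = 15) = e^(−μ) μ^15/15! = e^(−11) · 11^15/1307674368000 ≈ 0.0534.

0.0534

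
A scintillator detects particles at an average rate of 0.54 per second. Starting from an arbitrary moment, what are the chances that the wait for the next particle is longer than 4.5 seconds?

0.0880

The wait for the next event is exponential with rate λ = 0.54 per second.
P(T > 4.5) = e^(−λt) = e^(−0.54 × 4.5) = e^(−2.43) ≈ 0.0880.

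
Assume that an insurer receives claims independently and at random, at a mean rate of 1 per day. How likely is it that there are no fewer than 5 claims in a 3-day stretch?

0.1847

Over the interval, μ = 1 × 3 = 3 (a 3-day stretch = 3 days).
P(N ≥ 5) = 1 − P(N ≤ 4) = 1 − Σ_{j=0}^{4} e^(−μ) μ^j/j! ≈ 0.1847.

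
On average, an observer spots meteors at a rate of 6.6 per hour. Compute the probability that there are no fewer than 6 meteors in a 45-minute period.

0.3753

Over the interval, μ = 6.6 × 0.75 = 4.95 (a 45-minute period = 0.75 hours).
P(N ≥ 6) = 1 − P(N ≤ 5) = 1 − Σ_{j=0}^{5} e^(−μ) μ^j/j! ≈ 0.3753.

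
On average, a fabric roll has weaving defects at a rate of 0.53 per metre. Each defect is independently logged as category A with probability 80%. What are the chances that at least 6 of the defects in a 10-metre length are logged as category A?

0.2534

Thinning: the defects that are logged as category A themselves form a Poisson process with rate 0.8 × 0.53 = 0.424 per metre.
Over the interval, μ = 0.424 × 10 = 4.24 (a 10-metre length = 10 metres).
P(N ≥ 6) = 1 − P(N ≤ 5) ≈ 0.2534.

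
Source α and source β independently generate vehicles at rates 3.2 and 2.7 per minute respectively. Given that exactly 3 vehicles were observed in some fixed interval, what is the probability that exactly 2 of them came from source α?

Given the total, each event is independently from source α with probability p = λ_α/(λ_α+λ_β) = 3.2/5.9 ≈ 0.5424.
So K ~ Binomial(3, 3.2/5.9): P(K = 2) = C(3,2) · (3.2/5.9)^2 · (2.7/5.9)^1 ≈ 0.4039.

0.4039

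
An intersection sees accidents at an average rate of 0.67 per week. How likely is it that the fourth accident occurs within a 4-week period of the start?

0.2815

Over the interval, μ = 0.67 × 4 = 2.68 (a 4-week period = 4 weeks).
The fourth arrival falls in the interval iff at least 4 events occur there: P(S_4 ≤ t) = P(N ≥ 4) = 1 − P(N ≤ 3) ≈ 0.2815.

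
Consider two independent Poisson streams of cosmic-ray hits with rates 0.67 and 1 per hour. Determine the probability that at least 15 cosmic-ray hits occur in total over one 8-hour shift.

Independent Poisson processes superpose: combined rate λ = 0.67 + 1 = 1.67 per hour.
Over the interval, μ = 1.67 × 8 = 13.36 (an 8-hour shift = 8 hours).
P(N ≥ 15) = 1 − P(N ≤ 14) ≈ 0.3621.

0.3621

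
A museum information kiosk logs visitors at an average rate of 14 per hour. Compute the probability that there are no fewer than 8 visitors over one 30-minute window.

0.4013

Over the interval, μ = 14 × 0.5 = 7 (a 30-minute window = 0.5 hours).
P(N ≥ 8) = 1 − P(N ≤ 7) = 1 − Σ_{j=0}^{7} e^(−μ) μ^j/j! ≈ 0.4013.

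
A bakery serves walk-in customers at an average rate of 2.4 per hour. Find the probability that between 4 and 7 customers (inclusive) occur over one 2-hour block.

Over the interval, μ = 2.4 × 2 = 4.8 (a 2-hour block = 2 hours).
P(4 ≤ N ≤ 7) = Σ_{j=4}^{7} e^(−4.8) · 4.8^j/j! ≈ 0.5924.

0.5924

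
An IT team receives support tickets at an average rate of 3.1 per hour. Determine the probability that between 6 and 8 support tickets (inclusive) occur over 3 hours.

Over the interval, μ = 3.1 × 3 = 9.3 (3 hours).
P(6 ≤ N ≤ 8) = Σ_{j=6}^{8} e^(−9.3) · 9.3^j/j! ≈ 0.3182.

0.3182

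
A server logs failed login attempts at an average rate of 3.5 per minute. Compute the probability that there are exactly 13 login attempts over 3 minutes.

Over the interval, μ = 3.5 × 3 = 10.5 (3 minutes).
P(N = 13) = e^(−μ) μ^13/13! = e^(−10.5) · 10.5^13/6227020800 ≈ 0.0834.

0.0834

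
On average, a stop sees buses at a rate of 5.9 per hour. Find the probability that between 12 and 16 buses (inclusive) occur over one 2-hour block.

0.4246

Over the interval, μ = 5.9 × 2 = 11.8 (a 2-hour block = 2 hours).
P(12 ≤ N ≤ 16) = Σ_{j=12}^{16} e^(−11.8) · 11.8^j/j! ≈ 0.4246.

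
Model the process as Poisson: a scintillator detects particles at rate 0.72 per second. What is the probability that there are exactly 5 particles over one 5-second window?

Over the interval, μ = 0.72 × 5 = 3.6 (a 5-second window = 5 seconds).
P(N = 5) = e^(−μ) μ^5/5! = e^(−3.6) · 3.6^5/120 ≈ 0.1377.

0.1377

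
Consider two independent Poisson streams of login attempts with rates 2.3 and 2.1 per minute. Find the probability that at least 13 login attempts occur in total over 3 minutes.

Independent Poisson processes superpose: combined rate λ = 2.3 + 2.1 = 4.4 per minute.
Over the interval, μ = 4.4 × 3 = 13.2 (3 minutes).
P(N ≥ 13) = 1 − P(N ≤ 12) ≈ 0.5587.

0.5587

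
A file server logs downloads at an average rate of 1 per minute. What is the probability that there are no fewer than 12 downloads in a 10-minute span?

Over the interval, μ = 1 × 10 = 10 (a 10-minute span = 10 minutes).
P(N ≥ 12) = 1 − P(N ≤ 11) = 1 − Σ_{j=0}^{11} e^(−μ) μ^j/j! ≈ 0.3032.

0.3032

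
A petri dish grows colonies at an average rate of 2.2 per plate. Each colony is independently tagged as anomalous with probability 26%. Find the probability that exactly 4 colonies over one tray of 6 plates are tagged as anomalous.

0.1868

Thinning: the colonies that are tagged as anomalous themselves form a Poisson process with rate 0.26 × 2.2 = 0.572 per plate.
Over the interval, μ = 0.572 × 6 = 3.432 (a tray of 6 plates = 6 plates).
P(N = 4) = e^(−3.432) · 3.432^4/4! ≈ 0.1868.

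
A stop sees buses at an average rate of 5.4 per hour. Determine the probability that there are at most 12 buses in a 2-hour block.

0.7104

Over the interval, μ = 5.4 × 2 = 10.8 (a 2-hour block = 2 hours).
P(N ≤ 12) = Σ_{j=0}^{12} e^(−μ) μ^j/j! ≈ 0.7104.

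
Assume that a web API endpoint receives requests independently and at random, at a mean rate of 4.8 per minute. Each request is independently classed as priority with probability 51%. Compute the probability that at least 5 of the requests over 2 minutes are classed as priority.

Thinning: the requests that are classed as priority themselves form a Poisson process with rate 0.51 × 4.8 = 2.448 per minute.
Over the interval, μ = 2.448 × 2 = 4.896 (2 minutes).
P(N ≥ 5) = 1 − P(N ≤ 4) ≈ 0.5411.

0.5411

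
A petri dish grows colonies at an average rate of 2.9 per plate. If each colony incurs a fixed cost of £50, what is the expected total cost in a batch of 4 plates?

£580

E[N] = 2.9 × 4 = 11.6 (a batch of 4 plates = 4 plates); E[cost] = 11.6 × £50 = £580.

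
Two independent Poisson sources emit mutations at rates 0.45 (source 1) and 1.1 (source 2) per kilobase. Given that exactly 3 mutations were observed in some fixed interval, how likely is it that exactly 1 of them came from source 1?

Given the total, each event is independently from source 1 with probability p = λ_1/(λ_1+λ_2) = 0.45/1.55 ≈ 0.2903.
So K ~ Binomial(3, 0.45/1.55): P(K = 1) = C(3,1) · (0.45/1.55)^1 · (1.1/1.55)^2 ≈ 0.4387.

0.4387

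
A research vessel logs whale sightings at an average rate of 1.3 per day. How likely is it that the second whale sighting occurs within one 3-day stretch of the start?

Over the interval, μ = 1.3 × 3 = 3.9 (a 3-day stretch = 3 days).
The second arrival falls in the interval iff at least 2 events occur there: P(S_2 ≤ t) = P(N ≥ 2) = 1 − P(N ≤ 1) ≈ 0.9008.

0.9008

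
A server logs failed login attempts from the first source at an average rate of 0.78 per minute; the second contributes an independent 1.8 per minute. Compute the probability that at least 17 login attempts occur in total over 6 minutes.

Independent Poisson processes superpose: combined rate λ = 0.78 + 1.8 = 2.58 per minute.
Over the interval, μ = 2.58 × 6 = 15.48 (6 minutes).
P(N ≥ 17) = 1 − P(N ≤ 16) ≈ 0.3826.

0.3826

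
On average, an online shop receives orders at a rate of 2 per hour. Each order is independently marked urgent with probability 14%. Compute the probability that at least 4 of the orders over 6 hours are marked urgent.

Thinning: the orders that are marked urgent themselves form a Poisson process with rate 0.14 × 2 = 0.28 per hour.
Over the interval, μ = 0.28 × 6 = 1.68 (6 hours).
P(N ≥ 4) = 1 − P(N ≤ 3) ≈ 0.0902.

0.0902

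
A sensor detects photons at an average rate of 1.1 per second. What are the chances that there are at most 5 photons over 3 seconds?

0.8829

Over the interval, μ = 1.1 × 3 = 3.3 (3 seconds).
P(N ≤ 5) = Σ_{j=0}^{5} e^(−μ) μ^j/j! ≈ 0.8829.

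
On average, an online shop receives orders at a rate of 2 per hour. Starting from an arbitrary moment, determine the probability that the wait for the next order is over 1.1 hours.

The wait for the next event is exponential with rate λ = 2 per hour.
P(T > 1.1) = e^(−λt) = e^(−2 × 1.1) = e^(−2.2) ≈ 0.1108.

0.1108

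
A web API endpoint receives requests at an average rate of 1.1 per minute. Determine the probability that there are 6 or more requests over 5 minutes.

Over the interval, μ = 1.1 × 5 = 5.5 (5 minutes).
P(N ≥ 6) = 1 − P(N ≤ 5) = 1 − Σ_{j=0}^{5} e^(−μ) μ^j/j! ≈ 0.4711.

0.4711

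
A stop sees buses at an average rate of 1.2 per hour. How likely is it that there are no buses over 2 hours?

Over the interval, μ = 1.2 × 2 = 2.4 (2 hours).
P(N = 0) = e^(−μ) μ^0/0! = e^(−2.4) · 2.4^0/1 ≈ 0.0907.

0.0907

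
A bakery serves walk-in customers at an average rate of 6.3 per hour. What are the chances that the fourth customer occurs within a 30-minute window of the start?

0.3863

Over the interval, μ = 6.3 × 0.5 = 3.15 (a 30-minute window = 0.5 hours).
The fourth arrival falls in the interval iff at least 4 events occur there: P(S_4 ≤ t) = P(N ≥ 4) = 1 − P(N ≤ 3) ≈ 0.3863.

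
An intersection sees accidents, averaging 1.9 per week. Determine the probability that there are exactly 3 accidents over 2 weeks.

0.2046

Over the interval, μ = 1.9 × 2 = 3.8 (2 weeks).
P(N = 3) = e^(−μ) μ^3/3! = e^(−3.8) · 3.8^3/6 ≈ 0.2046.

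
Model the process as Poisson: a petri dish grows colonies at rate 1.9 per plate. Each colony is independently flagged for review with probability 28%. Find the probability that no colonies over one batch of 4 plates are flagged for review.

Thinning: the colonies that are flagged for review themselves form a Poisson process with rate 0.28 × 1.9 = 0.532 per plate.
Over the interval, μ = 0.532 × 4 = 2.128 (a batch of 4 plates = 4 plates).
P(N = 0) = e^(−2.128) · 2.128^0/0! ≈ 0.1191.

0.1191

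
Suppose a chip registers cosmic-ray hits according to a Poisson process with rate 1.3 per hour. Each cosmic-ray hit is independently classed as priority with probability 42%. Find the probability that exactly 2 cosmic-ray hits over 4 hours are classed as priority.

0.2685

Thinning: the cosmic-ray hits that are classed as priority themselves form a Poisson process with rate 0.42 × 1.3 = 0.546 per hour.
Over the interval, μ = 0.546 × 4 = 2.184 (4 hours).
P(N = 2) = e^(−2.184) · 2.184^2/2! ≈ 0.2685.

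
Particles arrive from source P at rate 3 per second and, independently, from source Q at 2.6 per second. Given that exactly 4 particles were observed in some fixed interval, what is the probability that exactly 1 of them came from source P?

0.2145

Given the total, each event is independently from source P with probability p = λ_P/(λ_P+λ_Q) = 3/5.6 ≈ 0.5357.
So K ~ Binomial(4, 3/5.6): P(K = 1) = C(4,1) · (3/5.6)^1 · (2.6/5.6)^3 ≈ 0.2145.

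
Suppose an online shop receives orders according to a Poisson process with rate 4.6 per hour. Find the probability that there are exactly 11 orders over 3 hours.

0.0880

Over the interval, μ = 4.6 × 3 = 13.8 (3 hours).
P(N = 11) = e^(−μ) μ^11/11! = e^(−13.8) · 13.8^11/39916800 ≈ 0.0880.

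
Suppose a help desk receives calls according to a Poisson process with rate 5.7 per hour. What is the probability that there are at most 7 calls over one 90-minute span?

Over the interval, μ = 5.7 × 1.5 = 8.55 (a 90-minute span = 1.5 hours).
P(N ≤ 7) = Σ_{j=0}^{7} e^(−μ) μ^j/j! ≈ 0.3792.

0.3792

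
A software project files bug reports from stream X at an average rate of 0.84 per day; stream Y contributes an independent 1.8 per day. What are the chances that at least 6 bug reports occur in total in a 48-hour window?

Independent Poisson processes superpose: combined rate λ = 0.84 + 1.8 = 2.64 per day.
Over the interval, μ = 2.64 × 2 = 5.28 (a 48-hour window = 2 days).
P(N ≥ 6) = 1 − P(N ≤ 5) ≈ 0.4330.

0.4330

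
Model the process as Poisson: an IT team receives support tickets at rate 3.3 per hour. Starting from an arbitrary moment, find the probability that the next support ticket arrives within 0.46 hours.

Inter-arrival times are exponential with rate λ = 3.3 per hour.
P(T ≤ 0.46) = 1 − e^(−λt) = 1 − e^(−3.3 × 0.46) = 1 − e^(−1.518) ≈ 0.7809.

0.7809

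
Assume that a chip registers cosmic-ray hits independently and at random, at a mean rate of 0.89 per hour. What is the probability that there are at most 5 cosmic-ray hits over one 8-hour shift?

Over the interval, μ = 0.89 × 8 = 7.12 (an 8-hour shift = 8 hours).
P(N ≤ 5) = Σ_{j=0}^{5} e^(−μ) μ^j/j! ≈ 0.2856.

0.2856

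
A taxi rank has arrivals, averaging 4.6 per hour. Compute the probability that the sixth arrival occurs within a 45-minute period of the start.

0.1358

Over the interval, μ = 4.6 × 0.75 = 3.45 (a 45-minute period = 0.75 hours).
The sixth arrival falls in the interval iff at least 6 events occur there: P(S_6 ≤ t) = P(N ≥ 6) = 1 − P(N ≤ 5) ≈ 0.1358.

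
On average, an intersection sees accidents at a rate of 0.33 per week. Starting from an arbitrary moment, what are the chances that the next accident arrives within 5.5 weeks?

Inter-arrival times are exponential with rate λ = 0.33 per week.
P(T ≤ 5.5) = 1 − e^(−λt) = 1 − e^(−0.33 × 5.5) = 1 − e^(−1.815) ≈ 0.8372.

0.8372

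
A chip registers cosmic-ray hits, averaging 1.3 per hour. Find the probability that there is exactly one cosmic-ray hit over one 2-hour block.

0.1931

Over the interval, μ = 1.3 × 2 = 2.6 (a 2-hour block = 2 hours).
P(N = 1) = e^(−μ) μ^1/1! = e^(−2.6) · 2.6^1/1 ≈ 0.1931.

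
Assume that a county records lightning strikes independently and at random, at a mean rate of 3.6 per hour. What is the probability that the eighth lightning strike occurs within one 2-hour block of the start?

Over the interval, μ = 3.6 × 2 = 7.2 (a 2-hour block = 2 hours).
The eighth arrival falls in the interval iff at least 8 events occur there: P(S_8 ≤ t) = P(N ≥ 8) = 1 − P(N ≤ 7) ≈ 0.4311.

0.4311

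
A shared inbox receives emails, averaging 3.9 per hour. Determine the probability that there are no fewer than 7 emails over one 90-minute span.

Over the interval, μ = 3.9 × 1.5 = 5.85 (a 90-minute span = 1.5 hours).
P(N ≥ 7) = 1 − P(N ≤ 6) = 1 − Σ_{j=0}^{6} e^(−μ) μ^j/j! ≈ 0.3696.

0.3696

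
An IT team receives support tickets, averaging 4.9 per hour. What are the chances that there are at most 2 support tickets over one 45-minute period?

0.2897

Over the interval, μ = 4.9 × 0.75 = 3.675 (a 45-minute period = 0.75 hours).
P(N ≤ 2) = Σ_{j=0}^{2} e^(−μ) μ^j/j! ≈ 0.2897.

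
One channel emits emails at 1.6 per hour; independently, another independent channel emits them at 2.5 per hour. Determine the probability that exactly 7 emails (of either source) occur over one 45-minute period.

0.0238

Independent Poisson processes superpose: combined rate λ = 1.6 + 2.5 = 4.1 per hour.
Over the interval, μ = 4.1 × 0.75 = 3.075 (a 45-minute period = 0.75 hours).
P(N = 7) = e^(−3.075) · 3.075^7/7! ≈ 0.0238.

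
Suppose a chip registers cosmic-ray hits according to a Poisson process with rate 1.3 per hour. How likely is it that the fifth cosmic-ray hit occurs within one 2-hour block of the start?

0.1226

Over the interval, μ = 1.3 × 2 = 2.6 (a 2-hour block = 2 hours).
The fifth arrival falls in the interval iff at least 5 events occur there: P(S_5 ≤ t) = P(N ≥ 5) = 1 − P(N ≤ 4) ≈ 0.1226.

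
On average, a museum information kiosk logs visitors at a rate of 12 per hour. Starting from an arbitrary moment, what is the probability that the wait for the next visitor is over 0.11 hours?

The wait for the next event is exponential with rate λ = 12 per hour.
P(T > 0.11) = e^(−λt) = e^(−12 × 0.11) = e^(−1.32) ≈ 0.2671.

0.2671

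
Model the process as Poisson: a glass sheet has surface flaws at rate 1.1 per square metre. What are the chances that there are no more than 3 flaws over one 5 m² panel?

0.2017

Over the interval, μ = 1.1 × 5 = 5.5 (a 5 m² panel = 5 square metres).
P(N ≤ 3) = Σ_{j=0}^{3} e^(−μ) μ^j/j! ≈ 0.2017.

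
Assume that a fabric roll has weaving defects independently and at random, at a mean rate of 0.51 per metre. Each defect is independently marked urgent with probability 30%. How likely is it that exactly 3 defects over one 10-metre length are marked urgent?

0.1293

Thinning: the defects that are marked urgent themselves form a Poisson process with rate 0.3 × 0.51 = 0.153 per metre.
Over the interval, μ = 0.153 × 10 = 1.53 (a 10-metre length = 10 metres).
P(N = 3) = e^(−1.53) · 1.53^3/3! ≈ 0.1293.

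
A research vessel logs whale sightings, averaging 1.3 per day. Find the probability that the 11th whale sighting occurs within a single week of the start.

Over the interval, μ = 1.3 × 7 = 9.1 (a week = 7 days).
The 11th arrival falls in the interval iff at least 11 events occur there: P(S_11 ≤ t) = P(N ≥ 11) = 1 − P(N ≤ 10) ≈ 0.3059.

0.3059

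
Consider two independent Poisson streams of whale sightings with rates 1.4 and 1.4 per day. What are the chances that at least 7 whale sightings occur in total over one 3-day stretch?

Independent Poisson processes superpose: combined rate λ = 1.4 + 1.4 = 2.8 per day.
Over the interval, μ = 2.8 × 3 = 8.4 (a 3-day stretch = 3 days).
P(N ≥ 7) = 1 − P(N ≤ 6) ≈ 0.7330.

0.7330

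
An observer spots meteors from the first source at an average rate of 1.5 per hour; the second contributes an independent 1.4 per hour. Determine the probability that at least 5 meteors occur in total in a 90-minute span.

Independent Poisson processes superpose: combined rate λ = 1.5 + 1.4 = 2.9 per hour.
Over the interval, μ = 2.9 × 1.5 = 4.35 (a 90-minute span = 1.5 hours).
P(N ≥ 5) = 1 − P(N ≤ 4) ≈ 0.4392.

0.4392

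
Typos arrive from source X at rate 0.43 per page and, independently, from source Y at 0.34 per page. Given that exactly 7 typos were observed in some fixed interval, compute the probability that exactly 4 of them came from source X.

0.2931

Given the total, each event is independently from source X with probability p = λ_X/(λ_X+λ_Y) = 0.43/0.77 ≈ 0.5584.
So K ~ Binomial(7, 0.43/0.77): P(K = 4) = C(7,4) · (0.43/0.77)^4 · (0.34/0.77)^3 ≈ 0.2931.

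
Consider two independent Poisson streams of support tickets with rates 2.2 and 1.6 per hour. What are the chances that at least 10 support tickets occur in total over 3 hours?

0.7013

Independent Poisson processes superpose: combined rate λ = 2.2 + 1.6 = 3.8 per hour.
Over the interval, μ = 3.8 × 3 = 11.4 (3 hours).
P(N ≥ 10) = 1 − P(N ≤ 9) ≈ 0.7013.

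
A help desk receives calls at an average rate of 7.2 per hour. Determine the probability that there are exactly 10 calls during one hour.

With mean μ = 7.2 per hour,
P(N = 10) = e^(−μ) μ^10/10! = e^(−7.2) · 7.2^10/3628800 ≈ 0.0770.

0.0770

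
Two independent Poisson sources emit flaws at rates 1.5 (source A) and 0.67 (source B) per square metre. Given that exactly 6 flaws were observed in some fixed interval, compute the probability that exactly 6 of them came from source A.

0.1091

Given the total, each event is independently from source A with probability p = λ_A/(λ_A+λ_B) = 1.5/2.17 ≈ 0.6912.
So K ~ Binomial(6, 1.5/2.17): P(K = 6) = C(6,6) · (1.5/2.17)^6 · (0.67/2.17)^0 ≈ 0.1091.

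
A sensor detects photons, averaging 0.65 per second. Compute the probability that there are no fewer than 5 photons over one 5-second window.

Over the interval, μ = 0.65 × 5 = 3.25 (a 5-second window = 5 seconds).
P(N ≥ 5) = 1 − P(N ≤ 4) = 1 − Σ_{j=0}^{4} e^(−μ) μ^j/j! ≈ 0.2283.

0.2283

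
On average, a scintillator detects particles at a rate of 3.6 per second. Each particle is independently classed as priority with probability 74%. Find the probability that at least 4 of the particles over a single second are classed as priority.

Thinning: the particles that are classed as priority themselves form a Poisson process with rate 0.74 × 3.6 = 2.664 per second.
So μ = 2.664.
P(N ≥ 4) = 1 − P(N ≤ 3) ≈ 0.2780.

0.2780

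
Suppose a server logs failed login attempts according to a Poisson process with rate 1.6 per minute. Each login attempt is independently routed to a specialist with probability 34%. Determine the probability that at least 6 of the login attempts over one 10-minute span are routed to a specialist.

Thinning: the login attempts that are routed to a specialist themselves form a Poisson process with rate 0.34 × 1.6 = 0.544 per minute.
Over the interval, μ = 0.544 × 10 = 5.44 (a 10-minute span = 10 minutes).
P(N ≥ 6) = 1 − P(N ≤ 5) ≈ 0.4608.

0.4608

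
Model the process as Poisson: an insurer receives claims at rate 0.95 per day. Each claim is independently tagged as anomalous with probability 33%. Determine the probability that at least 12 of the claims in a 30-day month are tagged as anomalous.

0.2380

Thinning: the claims that are tagged as anomalous themselves form a Poisson process with rate 0.33 × 0.95 = 0.3135 per day.
Over the interval, μ = 0.3135 × 30 = 9.405 (a 30-day month = 30 days).
P(N ≥ 12) = 1 − P(N ≤ 11) ≈ 0.2380.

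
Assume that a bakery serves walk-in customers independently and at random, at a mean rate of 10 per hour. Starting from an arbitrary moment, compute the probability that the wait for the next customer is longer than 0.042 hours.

The wait for the next event is exponential with rate λ = 10 per hour.
P(T > 0.042) = e^(−λt) = e^(−10 × 0.042) = e^(−0.42) ≈ 0.6570.

0.6570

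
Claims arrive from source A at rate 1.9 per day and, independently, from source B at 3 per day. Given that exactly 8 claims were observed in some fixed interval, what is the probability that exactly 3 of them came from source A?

Given the total, each event is independently from source A with probability p = λ_A/(λ_A+λ_B) = 1.9/4.9 ≈ 0.3878.
So K ~ Binomial(8, 1.9/4.9): P(K = 3) = C(8,3) · (1.9/4.9)^3 · (3/4.9)^5 ≈ 0.2809.

0.2809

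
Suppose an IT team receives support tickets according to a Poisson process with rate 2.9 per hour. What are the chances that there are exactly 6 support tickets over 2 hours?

Over the interval, μ = 2.9 × 2 = 5.8 (2 hours).
P(N = 6) = e^(−μ) μ^6/6! = e^(−5.8) · 5.8^6/720 ≈ 0.1601.

0.1601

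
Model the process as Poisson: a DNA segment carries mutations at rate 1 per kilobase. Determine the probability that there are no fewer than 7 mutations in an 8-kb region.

0.6866

Over the interval, μ = 1 × 8 = 8 (an 8-kb region = 8 kilobases).
P(N ≥ 7) = 1 − P(N ≤ 6) = 1 − Σ_{j=0}^{6} e^(−μ) μ^j/j! ≈ 0.6866.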